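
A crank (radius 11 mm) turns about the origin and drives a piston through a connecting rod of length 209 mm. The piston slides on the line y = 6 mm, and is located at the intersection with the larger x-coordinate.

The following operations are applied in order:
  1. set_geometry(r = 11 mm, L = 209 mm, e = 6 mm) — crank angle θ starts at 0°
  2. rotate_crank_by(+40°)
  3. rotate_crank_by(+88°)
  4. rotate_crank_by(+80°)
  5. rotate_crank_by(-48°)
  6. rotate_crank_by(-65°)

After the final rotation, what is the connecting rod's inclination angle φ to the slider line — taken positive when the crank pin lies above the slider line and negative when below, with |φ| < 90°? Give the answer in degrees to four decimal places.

1.3594

set_geometry: r = 11 mm, L = 209 mm, e = 6 mm; θ ← 0°
rotate_crank_by(+40°): θ ← 0° +40° = 40°
rotate_crank_by(+88°): θ ← 40° +88° = 128°
rotate_crank_by(+80°): θ ← 128° +80° = 208°
rotate_crank_by(-48°): θ ← 208° -48° = 160°
rotate_crank_by(-65°): θ ← 160° -65° = 95°
crank pin P = (r cos θ, r sin θ) = (-0.958713, 10.958142)
h = r sin θ − e = 10.958142 − 6 = 4.958142
sin φ = h / L = 4.958142 / 209 = 0.02372317
φ = arcsin(0.02372317) = 1.359365°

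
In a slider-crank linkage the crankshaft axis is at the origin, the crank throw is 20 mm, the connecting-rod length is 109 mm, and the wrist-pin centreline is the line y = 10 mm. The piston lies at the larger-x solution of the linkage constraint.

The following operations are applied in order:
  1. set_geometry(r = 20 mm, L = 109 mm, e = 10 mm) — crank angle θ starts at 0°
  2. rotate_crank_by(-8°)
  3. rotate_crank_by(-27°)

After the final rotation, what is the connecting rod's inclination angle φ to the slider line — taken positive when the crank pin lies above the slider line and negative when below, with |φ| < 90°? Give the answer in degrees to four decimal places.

set_geometry: r = 20 mm, L = 109 mm, e = 10 mm; θ ← 0°
rotate_crank_by(-8°): θ ← 0° -8° = -8°
rotate_crank_by(-27°): θ ← -8° -27° = -35°
crank pin P = (r cos θ, r sin θ) = (16.383041, -11.471529)
h = r sin θ − e = -11.471529 − 10 = -21.471529
sin φ = h / L = -21.471529 / 109 = -0.19698650
φ = arcsin(-0.19698650) = -11.360793°

-11.3608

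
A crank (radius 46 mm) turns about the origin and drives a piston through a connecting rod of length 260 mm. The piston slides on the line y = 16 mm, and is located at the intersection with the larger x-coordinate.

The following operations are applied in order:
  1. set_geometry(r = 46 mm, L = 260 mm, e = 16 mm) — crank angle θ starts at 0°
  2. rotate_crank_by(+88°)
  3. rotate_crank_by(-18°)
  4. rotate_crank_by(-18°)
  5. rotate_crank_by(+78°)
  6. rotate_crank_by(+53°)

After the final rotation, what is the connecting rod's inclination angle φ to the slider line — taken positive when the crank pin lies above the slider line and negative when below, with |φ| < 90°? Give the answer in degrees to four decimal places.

-4.0598

set_geometry: r = 46 mm, L = 260 mm, e = 16 mm; θ ← 0°
rotate_crank_by(+88°): θ ← 0° +88° = 88°
rotate_crank_by(-18°): θ ← 88° -18° = 70°
rotate_crank_by(-18°): θ ← 70° -18° = 52°
rotate_crank_by(+78°): θ ← 52° +78° = 130°
rotate_crank_by(+53°): θ ← 130° +53° = 183°
crank pin P = (r cos θ, r sin θ) = (-45.936959, -2.407454)
h = r sin θ − e = -2.407454 − 16 = -18.407454
sin φ = h / L = -18.407454 / 260 = -0.07079790
φ = arcsin(-0.07079790) = -4.059817°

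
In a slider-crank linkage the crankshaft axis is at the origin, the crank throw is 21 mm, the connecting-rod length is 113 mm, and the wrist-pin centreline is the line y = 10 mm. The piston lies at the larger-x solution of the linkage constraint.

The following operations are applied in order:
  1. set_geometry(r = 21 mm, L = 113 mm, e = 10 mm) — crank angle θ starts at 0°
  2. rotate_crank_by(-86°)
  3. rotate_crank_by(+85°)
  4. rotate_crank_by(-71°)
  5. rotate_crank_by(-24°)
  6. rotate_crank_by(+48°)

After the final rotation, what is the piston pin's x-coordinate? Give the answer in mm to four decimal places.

set_geometry: r = 21 mm, L = 113 mm, e = 10 mm; θ ← 0°
rotate_crank_by(-86°): θ ← 0° -86° = -86°
rotate_crank_by(+85°): θ ← -86° +85° = -1°
rotate_crank_by(-71°): θ ← -1° -71° = -72°
rotate_crank_by(-24°): θ ← -72° -24° = -96°
rotate_crank_by(+48°): θ ← -96° +48° = -48°
crank pin P = (r cos θ, r sin θ) = (14.051743, -15.606041)
h = r sin θ − e = -15.606041 − 10 = -25.606041
x = r cos θ + √(L² − h²) = 14.051743 + √(12769.0 − 655.6694) = 14.051743 + 110.060577 = 124.112320

124.1123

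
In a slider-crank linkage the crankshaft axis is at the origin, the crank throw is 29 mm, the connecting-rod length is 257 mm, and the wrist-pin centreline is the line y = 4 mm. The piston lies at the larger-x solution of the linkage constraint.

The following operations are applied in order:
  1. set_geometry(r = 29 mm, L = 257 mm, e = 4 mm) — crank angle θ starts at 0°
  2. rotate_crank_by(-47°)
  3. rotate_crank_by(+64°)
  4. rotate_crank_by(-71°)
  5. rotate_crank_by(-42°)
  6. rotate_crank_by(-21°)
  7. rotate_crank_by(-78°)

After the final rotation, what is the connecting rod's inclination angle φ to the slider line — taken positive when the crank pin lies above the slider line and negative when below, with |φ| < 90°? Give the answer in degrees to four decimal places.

0.7816

set_geometry: r = 29 mm, L = 257 mm, e = 4 mm; θ ← 0°
rotate_crank_by(-47°): θ ← 0° -47° = -47°
rotate_crank_by(+64°): θ ← -47° +64° = 17°
rotate_crank_by(-71°): θ ← 17° -71° = -54°
rotate_crank_by(-42°): θ ← -54° -42° = -96°
rotate_crank_by(-21°): θ ← -96° -21° = -117°
rotate_crank_by(-78°): θ ← -117° -78° = -195°
crank pin P = (r cos θ, r sin θ) = (-28.011849, 7.505752)
h = r sin θ − e = 7.505752 − 4 = 3.505752
sin φ = h / L = 3.505752 / 257 = 0.01364106
φ = arcsin(0.01364106) = 0.781599°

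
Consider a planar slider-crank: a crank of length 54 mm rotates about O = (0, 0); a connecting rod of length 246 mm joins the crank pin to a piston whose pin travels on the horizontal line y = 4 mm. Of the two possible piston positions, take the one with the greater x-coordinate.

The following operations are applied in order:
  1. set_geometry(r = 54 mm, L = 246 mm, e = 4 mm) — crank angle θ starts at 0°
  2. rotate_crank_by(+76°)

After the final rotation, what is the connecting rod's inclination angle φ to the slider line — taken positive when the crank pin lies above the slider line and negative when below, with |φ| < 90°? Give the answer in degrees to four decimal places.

set_geometry: r = 54 mm, L = 246 mm, e = 4 mm; θ ← 0°
rotate_crank_by(+76°): θ ← 0° +76° = 76°
crank pin P = (r cos θ, r sin θ) = (13.063782, 52.395969)
h = r sin θ − e = 52.395969 − 4 = 48.395969
sin φ = h / L = 48.395969 / 246 = 0.19673158
φ = arcsin(0.19673158) = 11.345896°

11.3459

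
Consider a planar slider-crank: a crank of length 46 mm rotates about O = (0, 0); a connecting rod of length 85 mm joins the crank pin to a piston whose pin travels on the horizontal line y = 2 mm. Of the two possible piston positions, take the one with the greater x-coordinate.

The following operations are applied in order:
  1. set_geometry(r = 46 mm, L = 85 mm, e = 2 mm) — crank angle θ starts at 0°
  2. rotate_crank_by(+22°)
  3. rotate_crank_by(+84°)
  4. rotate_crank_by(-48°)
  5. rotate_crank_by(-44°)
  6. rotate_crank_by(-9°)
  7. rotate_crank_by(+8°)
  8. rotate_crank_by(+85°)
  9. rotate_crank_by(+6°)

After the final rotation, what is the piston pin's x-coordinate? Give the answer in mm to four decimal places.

62.4065

set_geometry: r = 46 mm, L = 85 mm, e = 2 mm; θ ← 0°
rotate_crank_by(+22°): θ ← 0° +22° = 22°
rotate_crank_by(+84°): θ ← 22° +84° = 106°
rotate_crank_by(-48°): θ ← 106° -48° = 58°
rotate_crank_by(-44°): θ ← 58° -44° = 14°
rotate_crank_by(-9°): θ ← 14° -9° = 5°
rotate_crank_by(+8°): θ ← 5° +8° = 13°
rotate_crank_by(+85°): θ ← 13° +85° = 98°
rotate_crank_by(+6°): θ ← 98° +6° = 104°
crank pin P = (r cos θ, r sin θ) = (-11.128407, 44.633603)
h = r sin θ − e = 44.633603 − 2 = 42.633603
x = r cos θ + √(L² − h²) = -11.128407 + √(7225.0 − 1817.6241) = -11.128407 + 73.534862 = 62.406454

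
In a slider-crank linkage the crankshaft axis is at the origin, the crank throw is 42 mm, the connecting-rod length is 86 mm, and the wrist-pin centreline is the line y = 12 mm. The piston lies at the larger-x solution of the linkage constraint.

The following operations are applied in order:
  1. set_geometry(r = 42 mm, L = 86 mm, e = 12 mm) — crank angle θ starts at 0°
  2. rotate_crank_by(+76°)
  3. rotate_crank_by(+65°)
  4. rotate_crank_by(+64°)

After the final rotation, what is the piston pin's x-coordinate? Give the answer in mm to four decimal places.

42.6255

set_geometry: r = 42 mm, L = 86 mm, e = 12 mm; θ ← 0°
rotate_crank_by(+76°): θ ← 0° +76° = 76°
rotate_crank_by(+65°): θ ← 76° +65° = 141°
rotate_crank_by(+64°): θ ← 141° +64° = 205°
crank pin P = (r cos θ, r sin θ) = (-38.064927, -17.749967)
h = r sin θ − e = -17.749967 − 12 = -29.749967
x = r cos θ + √(L² − h²) = -38.064927 + √(7396.0 − 885.0605) = -38.064927 + 80.690393 = 42.625466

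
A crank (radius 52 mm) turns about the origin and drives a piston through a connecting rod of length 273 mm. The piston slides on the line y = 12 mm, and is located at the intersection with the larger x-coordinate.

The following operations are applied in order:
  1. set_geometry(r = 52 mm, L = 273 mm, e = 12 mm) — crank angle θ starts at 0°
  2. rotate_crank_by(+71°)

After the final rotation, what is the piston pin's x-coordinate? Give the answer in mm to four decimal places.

287.3877

set_geometry: r = 52 mm, L = 273 mm, e = 12 mm; θ ← 0°
rotate_crank_by(+71°): θ ← 0° +71° = 71°
crank pin P = (r cos θ, r sin θ) = (16.929544, 49.166966)
h = r sin θ − e = 49.166966 − 12 = 37.166966
x = r cos θ + √(L² − h²) = 16.929544 + √(74529.0 − 1381.3834) = 16.929544 + 270.458161 = 287.387705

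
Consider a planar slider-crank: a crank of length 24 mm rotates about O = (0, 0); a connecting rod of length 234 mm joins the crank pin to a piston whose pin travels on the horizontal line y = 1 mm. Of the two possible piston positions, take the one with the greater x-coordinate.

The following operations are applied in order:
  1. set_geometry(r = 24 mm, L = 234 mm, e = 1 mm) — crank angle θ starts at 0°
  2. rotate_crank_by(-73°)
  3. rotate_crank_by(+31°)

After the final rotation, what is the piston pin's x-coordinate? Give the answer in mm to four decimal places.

set_geometry: r = 24 mm, L = 234 mm, e = 1 mm; θ ← 0°
rotate_crank_by(-73°): θ ← 0° -73° = -73°
rotate_crank_by(+31°): θ ← -73° +31° = -42°
crank pin P = (r cos θ, r sin θ) = (17.835476, -16.059135)
h = r sin θ − e = -16.059135 − 1 = -17.059135
x = r cos θ + √(L² − h²) = 17.835476 + √(54756.0 − 291.0141) = 17.835476 + 233.377347 = 251.212822

251.2128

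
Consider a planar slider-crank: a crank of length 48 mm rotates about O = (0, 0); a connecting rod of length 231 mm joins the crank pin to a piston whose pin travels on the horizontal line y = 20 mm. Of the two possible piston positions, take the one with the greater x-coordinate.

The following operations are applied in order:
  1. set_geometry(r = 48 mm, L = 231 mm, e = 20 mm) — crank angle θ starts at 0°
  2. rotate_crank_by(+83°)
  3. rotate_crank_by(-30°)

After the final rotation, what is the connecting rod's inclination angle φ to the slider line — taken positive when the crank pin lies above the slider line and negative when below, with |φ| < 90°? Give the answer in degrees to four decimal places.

set_geometry: r = 48 mm, L = 231 mm, e = 20 mm; θ ← 0°
rotate_crank_by(+83°): θ ← 0° +83° = 83°
rotate_crank_by(-30°): θ ← 83° -30° = 53°
crank pin P = (r cos θ, r sin θ) = (28.887121, 38.334504)
h = r sin θ − e = 38.334504 − 20 = 18.334504
sin φ = h / L = 18.334504 / 231 = 0.07937015
φ = arcsin(0.07937015) = 4.552363°

4.5524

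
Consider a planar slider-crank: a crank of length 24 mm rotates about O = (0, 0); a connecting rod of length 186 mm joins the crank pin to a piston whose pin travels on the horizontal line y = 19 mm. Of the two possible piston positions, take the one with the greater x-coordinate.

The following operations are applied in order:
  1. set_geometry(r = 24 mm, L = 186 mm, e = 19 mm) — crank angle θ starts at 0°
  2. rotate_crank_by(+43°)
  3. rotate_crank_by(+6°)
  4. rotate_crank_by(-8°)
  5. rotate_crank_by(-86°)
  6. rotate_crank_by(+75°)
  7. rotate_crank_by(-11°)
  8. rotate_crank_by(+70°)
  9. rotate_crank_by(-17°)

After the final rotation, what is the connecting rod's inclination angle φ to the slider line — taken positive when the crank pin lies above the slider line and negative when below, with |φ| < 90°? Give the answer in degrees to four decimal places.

1.1785

set_geometry: r = 24 mm, L = 186 mm, e = 19 mm; θ ← 0°
rotate_crank_by(+43°): θ ← 0° +43° = 43°
rotate_crank_by(+6°): θ ← 43° +6° = 49°
rotate_crank_by(-8°): θ ← 49° -8° = 41°
rotate_crank_by(-86°): θ ← 41° -86° = -45°
rotate_crank_by(+75°): θ ← -45° +75° = 30°
rotate_crank_by(-11°): θ ← 30° -11° = 19°
rotate_crank_by(+70°): θ ← 19° +70° = 89°
rotate_crank_by(-17°): θ ← 89° -17° = 72°
crank pin P = (r cos θ, r sin θ) = (7.416408, 22.825356)
h = r sin θ − e = 22.825356 − 19 = 3.825356
sin φ = h / L = 3.825356 / 186 = 0.02056643
φ = arcsin(0.02056643) = 1.178453°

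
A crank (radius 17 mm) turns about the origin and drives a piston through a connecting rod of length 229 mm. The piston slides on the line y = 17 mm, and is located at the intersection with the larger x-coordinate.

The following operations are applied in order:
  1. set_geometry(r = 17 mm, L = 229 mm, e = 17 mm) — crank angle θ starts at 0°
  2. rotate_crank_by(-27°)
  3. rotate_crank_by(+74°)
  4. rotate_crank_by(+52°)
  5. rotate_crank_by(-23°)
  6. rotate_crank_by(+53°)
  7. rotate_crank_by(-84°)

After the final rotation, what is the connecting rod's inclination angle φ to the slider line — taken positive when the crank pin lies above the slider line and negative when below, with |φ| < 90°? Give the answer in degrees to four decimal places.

-1.2459

set_geometry: r = 17 mm, L = 229 mm, e = 17 mm; θ ← 0°
rotate_crank_by(-27°): θ ← 0° -27° = -27°
rotate_crank_by(+74°): θ ← -27° +74° = 47°
rotate_crank_by(+52°): θ ← 47° +52° = 99°
rotate_crank_by(-23°): θ ← 99° -23° = 76°
rotate_crank_by(+53°): θ ← 76° +53° = 129°
rotate_crank_by(-84°): θ ← 129° -84° = 45°
crank pin P = (r cos θ, r sin θ) = (12.020815, 12.020815)
h = r sin θ − e = 12.020815 − 17 = -4.979185
sin φ = h / L = -4.979185 / 229 = -0.02174316
φ = arcsin(-0.02174316) = -1.245890°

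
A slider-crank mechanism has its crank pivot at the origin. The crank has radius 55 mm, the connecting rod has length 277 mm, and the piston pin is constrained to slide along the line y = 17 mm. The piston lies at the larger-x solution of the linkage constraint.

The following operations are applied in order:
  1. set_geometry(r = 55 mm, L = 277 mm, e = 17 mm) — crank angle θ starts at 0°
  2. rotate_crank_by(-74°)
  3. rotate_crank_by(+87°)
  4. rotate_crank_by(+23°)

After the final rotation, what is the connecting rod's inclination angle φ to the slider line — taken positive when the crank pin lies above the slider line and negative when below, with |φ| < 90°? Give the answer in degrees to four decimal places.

set_geometry: r = 55 mm, L = 277 mm, e = 17 mm; θ ← 0°
rotate_crank_by(-74°): θ ← 0° -74° = -74°
rotate_crank_by(+87°): θ ← -74° +87° = 13°
rotate_crank_by(+23°): θ ← 13° +23° = 36°
crank pin P = (r cos θ, r sin θ) = (44.495935, 32.328189)
h = r sin θ − e = 32.328189 − 17 = 15.328189
sin φ = h / L = 15.328189 / 277 = 0.05533642
φ = arcsin(0.05533642) = 3.172164°

3.1722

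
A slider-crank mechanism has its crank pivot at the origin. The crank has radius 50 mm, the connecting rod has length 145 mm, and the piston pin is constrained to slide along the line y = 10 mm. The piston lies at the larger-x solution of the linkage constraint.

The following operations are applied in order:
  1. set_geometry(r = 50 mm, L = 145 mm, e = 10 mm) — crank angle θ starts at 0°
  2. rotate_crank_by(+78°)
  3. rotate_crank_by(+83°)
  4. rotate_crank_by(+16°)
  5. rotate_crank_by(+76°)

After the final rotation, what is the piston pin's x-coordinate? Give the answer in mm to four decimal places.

118.3566

set_geometry: r = 50 mm, L = 145 mm, e = 10 mm; θ ← 0°
rotate_crank_by(+78°): θ ← 0° +78° = 78°
rotate_crank_by(+83°): θ ← 78° +83° = 161°
rotate_crank_by(+16°): θ ← 161° +16° = 177°
rotate_crank_by(+76°): θ ← 177° +76° = 253°
crank pin P = (r cos θ, r sin θ) = (-14.618585, -47.815238)
h = r sin θ − e = -47.815238 − 10 = -57.815238
x = r cos θ + √(L² − h²) = -14.618585 + √(21025.0 − 3342.6017) = -14.618585 + 132.975179 = 118.356594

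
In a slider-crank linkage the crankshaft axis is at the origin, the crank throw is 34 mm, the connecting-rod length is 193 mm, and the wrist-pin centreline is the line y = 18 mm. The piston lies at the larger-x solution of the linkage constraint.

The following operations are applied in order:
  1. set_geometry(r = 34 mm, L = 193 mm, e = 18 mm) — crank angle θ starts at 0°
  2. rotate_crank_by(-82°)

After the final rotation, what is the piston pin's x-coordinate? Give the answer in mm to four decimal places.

set_geometry: r = 34 mm, L = 193 mm, e = 18 mm; θ ← 0°
rotate_crank_by(-82°): θ ← 0° -82° = -82°
crank pin P = (r cos θ, r sin θ) = (4.731885, -33.669114)
h = r sin θ − e = -33.669114 − 18 = -51.669114
x = r cos θ + √(L² − h²) = 4.731885 + √(37249.0 − 2669.6974) = 4.731885 + 185.955109 = 190.686995

190.6870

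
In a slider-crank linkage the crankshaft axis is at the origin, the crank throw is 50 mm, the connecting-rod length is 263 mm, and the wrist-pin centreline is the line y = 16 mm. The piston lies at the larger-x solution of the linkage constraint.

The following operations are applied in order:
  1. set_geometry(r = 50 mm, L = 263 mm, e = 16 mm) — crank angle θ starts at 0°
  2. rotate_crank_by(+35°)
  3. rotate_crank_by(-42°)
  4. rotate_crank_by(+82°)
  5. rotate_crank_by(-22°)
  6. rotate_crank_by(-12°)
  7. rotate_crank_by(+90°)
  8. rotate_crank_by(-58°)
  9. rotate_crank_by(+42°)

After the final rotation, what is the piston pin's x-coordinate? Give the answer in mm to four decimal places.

set_geometry: r = 50 mm, L = 263 mm, e = 16 mm; θ ← 0°
rotate_crank_by(+35°): θ ← 0° +35° = 35°
rotate_crank_by(-42°): θ ← 35° -42° = -7°
rotate_crank_by(+82°): θ ← -7° +82° = 75°
rotate_crank_by(-22°): θ ← 75° -22° = 53°
rotate_crank_by(-12°): θ ← 53° -12° = 41°
rotate_crank_by(+90°): θ ← 41° +90° = 131°
rotate_crank_by(-58°): θ ← 131° -58° = 73°
rotate_crank_by(+42°): θ ← 73° +42° = 115°
crank pin P = (r cos θ, r sin θ) = (-21.130913, 45.315389)
h = r sin θ − e = 45.315389 − 16 = 29.315389
x = r cos θ + √(L² − h²) = -21.130913 + √(69169.0 − 859.3921) = -21.130913 + 261.361068 = 240.230155

240.2302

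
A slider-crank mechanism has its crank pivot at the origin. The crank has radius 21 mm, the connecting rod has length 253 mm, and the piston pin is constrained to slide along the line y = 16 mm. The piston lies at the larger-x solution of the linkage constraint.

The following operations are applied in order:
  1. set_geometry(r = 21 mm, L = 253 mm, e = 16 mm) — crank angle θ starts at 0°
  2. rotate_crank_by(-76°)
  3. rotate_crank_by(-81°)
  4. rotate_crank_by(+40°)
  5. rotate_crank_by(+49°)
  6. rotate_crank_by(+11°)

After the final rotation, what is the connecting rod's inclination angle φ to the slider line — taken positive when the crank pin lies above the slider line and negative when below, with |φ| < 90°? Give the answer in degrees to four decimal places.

set_geometry: r = 21 mm, L = 253 mm, e = 16 mm; θ ← 0°
rotate_crank_by(-76°): θ ← 0° -76° = -76°
rotate_crank_by(-81°): θ ← -76° -81° = -157°
rotate_crank_by(+40°): θ ← -157° +40° = -117°
rotate_crank_by(+49°): θ ← -117° +49° = -68°
rotate_crank_by(+11°): θ ← -68° +11° = -57°
crank pin P = (r cos θ, r sin θ) = (11.437420, -17.612082)
h = r sin θ − e = -17.612082 − 16 = -33.612082
sin φ = h / L = -33.612082 / 253 = -0.13285408
φ = arcsin(-0.13285408) = -7.634550°

-7.6345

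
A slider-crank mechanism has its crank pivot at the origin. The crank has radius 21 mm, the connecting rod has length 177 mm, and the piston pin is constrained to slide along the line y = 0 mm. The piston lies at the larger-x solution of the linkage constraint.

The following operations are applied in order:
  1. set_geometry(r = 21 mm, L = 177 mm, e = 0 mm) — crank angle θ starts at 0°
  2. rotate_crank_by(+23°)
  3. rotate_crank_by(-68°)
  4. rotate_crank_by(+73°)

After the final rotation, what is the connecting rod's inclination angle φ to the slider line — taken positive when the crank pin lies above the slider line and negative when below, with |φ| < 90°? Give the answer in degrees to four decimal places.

set_geometry: r = 21 mm, L = 177 mm, e = 0 mm; θ ← 0°
rotate_crank_by(+23°): θ ← 0° +23° = 23°
rotate_crank_by(-68°): θ ← 23° -68° = -45°
rotate_crank_by(+73°): θ ← -45° +73° = 28°
crank pin P = (r cos θ, r sin θ) = (18.541899, 9.858903)
h = r sin θ − e = 9.858903 − 0 = 9.858903
sin φ = h / L = 9.858903 / 177 = 0.05570002
φ = arcsin(0.05570002) = 3.193028°

3.1930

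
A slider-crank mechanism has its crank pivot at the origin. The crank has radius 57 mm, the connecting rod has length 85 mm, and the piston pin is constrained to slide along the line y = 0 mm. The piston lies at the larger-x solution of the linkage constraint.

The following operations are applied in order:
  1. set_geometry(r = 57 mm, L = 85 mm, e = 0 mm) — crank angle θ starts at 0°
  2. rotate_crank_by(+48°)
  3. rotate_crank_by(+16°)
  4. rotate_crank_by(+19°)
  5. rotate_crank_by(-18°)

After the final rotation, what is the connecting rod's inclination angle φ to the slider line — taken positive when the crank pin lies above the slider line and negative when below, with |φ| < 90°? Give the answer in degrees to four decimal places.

37.4277

set_geometry: r = 57 mm, L = 85 mm, e = 0 mm; θ ← 0°
rotate_crank_by(+48°): θ ← 0° +48° = 48°
rotate_crank_by(+16°): θ ← 48° +16° = 64°
rotate_crank_by(+19°): θ ← 64° +19° = 83°
rotate_crank_by(-18°): θ ← 83° -18° = 65°
crank pin P = (r cos θ, r sin θ) = (24.089241, 51.659544)
h = r sin θ − e = 51.659544 − 0 = 51.659544
sin φ = h / L = 51.659544 / 85 = 0.60775934
φ = arcsin(0.60775934) = 37.427664°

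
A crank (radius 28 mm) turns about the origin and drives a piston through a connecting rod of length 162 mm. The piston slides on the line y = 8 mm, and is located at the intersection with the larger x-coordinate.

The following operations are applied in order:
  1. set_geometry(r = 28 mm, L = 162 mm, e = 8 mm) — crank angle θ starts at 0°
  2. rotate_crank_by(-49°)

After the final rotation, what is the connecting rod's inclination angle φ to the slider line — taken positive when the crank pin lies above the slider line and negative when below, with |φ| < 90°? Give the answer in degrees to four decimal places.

-10.3596

set_geometry: r = 28 mm, L = 162 mm, e = 8 mm; θ ← 0°
rotate_crank_by(-49°): θ ← 0° -49° = -49°
crank pin P = (r cos θ, r sin θ) = (18.369653, -21.131868)
h = r sin θ − e = -21.131868 − 8 = -29.131868
sin φ = h / L = -29.131868 / 162 = -0.17982635
φ = arcsin(-0.17982635) = -10.359645°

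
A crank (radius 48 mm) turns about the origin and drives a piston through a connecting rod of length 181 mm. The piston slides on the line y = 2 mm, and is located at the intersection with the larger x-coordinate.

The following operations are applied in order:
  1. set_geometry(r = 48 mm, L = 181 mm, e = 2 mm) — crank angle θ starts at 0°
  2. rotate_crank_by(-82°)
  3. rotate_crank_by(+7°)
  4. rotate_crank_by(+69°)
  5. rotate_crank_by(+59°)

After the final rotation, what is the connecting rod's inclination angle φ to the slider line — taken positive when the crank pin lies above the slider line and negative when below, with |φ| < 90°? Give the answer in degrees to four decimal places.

11.5804

set_geometry: r = 48 mm, L = 181 mm, e = 2 mm; θ ← 0°
rotate_crank_by(-82°): θ ← 0° -82° = -82°
rotate_crank_by(+7°): θ ← -82° +7° = -75°
rotate_crank_by(+69°): θ ← -75° +69° = -6°
rotate_crank_by(+59°): θ ← -6° +59° = 53°
crank pin P = (r cos θ, r sin θ) = (28.887121, 38.334504)
h = r sin θ − e = 38.334504 − 2 = 36.334504
sin φ = h / L = 36.334504 / 181 = 0.20074312
φ = arcsin(0.20074312) = 11.580418°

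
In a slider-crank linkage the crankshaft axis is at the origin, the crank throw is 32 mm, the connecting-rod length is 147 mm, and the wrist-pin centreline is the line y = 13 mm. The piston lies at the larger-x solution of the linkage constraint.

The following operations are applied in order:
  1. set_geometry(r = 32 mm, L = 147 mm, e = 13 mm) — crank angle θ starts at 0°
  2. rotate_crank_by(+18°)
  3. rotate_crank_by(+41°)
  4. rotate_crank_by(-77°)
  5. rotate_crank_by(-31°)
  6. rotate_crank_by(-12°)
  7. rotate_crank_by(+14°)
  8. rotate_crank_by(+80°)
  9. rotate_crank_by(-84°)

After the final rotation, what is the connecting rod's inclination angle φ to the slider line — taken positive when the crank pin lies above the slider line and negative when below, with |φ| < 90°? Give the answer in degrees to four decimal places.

-14.9283

set_geometry: r = 32 mm, L = 147 mm, e = 13 mm; θ ← 0°
rotate_crank_by(+18°): θ ← 0° +18° = 18°
rotate_crank_by(+41°): θ ← 18° +41° = 59°
rotate_crank_by(-77°): θ ← 59° -77° = -18°
rotate_crank_by(-31°): θ ← -18° -31° = -49°
rotate_crank_by(-12°): θ ← -49° -12° = -61°
rotate_crank_by(+14°): θ ← -61° +14° = -47°
rotate_crank_by(+80°): θ ← -47° +80° = 33°
rotate_crank_by(-84°): θ ← 33° -84° = -51°
crank pin P = (r cos θ, r sin θ) = (20.138253, -24.868671)
h = r sin θ − e = -24.868671 − 13 = -37.868671
sin φ = h / L = -37.868671 / 147 = -0.25761001
φ = arcsin(-0.25761001) = -14.928295°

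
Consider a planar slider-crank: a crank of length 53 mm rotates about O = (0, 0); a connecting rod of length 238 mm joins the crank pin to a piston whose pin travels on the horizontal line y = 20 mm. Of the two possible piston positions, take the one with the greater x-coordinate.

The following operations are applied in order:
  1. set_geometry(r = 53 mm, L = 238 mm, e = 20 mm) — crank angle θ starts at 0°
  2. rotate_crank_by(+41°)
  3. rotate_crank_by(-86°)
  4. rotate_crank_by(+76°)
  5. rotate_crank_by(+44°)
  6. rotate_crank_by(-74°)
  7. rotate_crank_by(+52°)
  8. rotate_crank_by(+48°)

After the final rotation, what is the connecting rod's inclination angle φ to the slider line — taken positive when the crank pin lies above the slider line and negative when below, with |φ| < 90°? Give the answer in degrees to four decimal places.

set_geometry: r = 53 mm, L = 238 mm, e = 20 mm; θ ← 0°
rotate_crank_by(+41°): θ ← 0° +41° = 41°
rotate_crank_by(-86°): θ ← 41° -86° = -45°
rotate_crank_by(+76°): θ ← -45° +76° = 31°
rotate_crank_by(+44°): θ ← 31° +44° = 75°
rotate_crank_by(-74°): θ ← 75° -74° = 1°
rotate_crank_by(+52°): θ ← 1° +52° = 53°
rotate_crank_by(+48°): θ ← 53° +48° = 101°
crank pin P = (r cos θ, r sin θ) = (-10.112877, 52.026241)
h = r sin θ − e = 52.026241 − 20 = 32.026241
sin φ = h / L = 32.026241 / 238 = 0.13456404
φ = arcsin(0.13456404) = 7.733411°

7.7334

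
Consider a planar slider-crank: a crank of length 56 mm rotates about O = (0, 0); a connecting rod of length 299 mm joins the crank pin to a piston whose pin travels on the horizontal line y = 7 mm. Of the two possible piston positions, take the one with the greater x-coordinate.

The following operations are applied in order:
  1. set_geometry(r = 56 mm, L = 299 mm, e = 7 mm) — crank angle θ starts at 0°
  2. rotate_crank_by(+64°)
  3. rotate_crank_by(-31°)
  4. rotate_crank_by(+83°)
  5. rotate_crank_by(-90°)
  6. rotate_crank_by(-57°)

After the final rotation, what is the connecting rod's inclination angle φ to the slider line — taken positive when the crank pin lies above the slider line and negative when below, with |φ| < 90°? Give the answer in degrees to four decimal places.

set_geometry: r = 56 mm, L = 299 mm, e = 7 mm; θ ← 0°
rotate_crank_by(+64°): θ ← 0° +64° = 64°
rotate_crank_by(-31°): θ ← 64° -31° = 33°
rotate_crank_by(+83°): θ ← 33° +83° = 116°
rotate_crank_by(-90°): θ ← 116° -90° = 26°
rotate_crank_by(-57°): θ ← 26° -57° = -31°
crank pin P = (r cos θ, r sin θ) = (48.001369, -28.842132)
h = r sin θ − e = -28.842132 − 7 = -35.842132
sin φ = h / L = -35.842132 / 299 = -0.11987335
φ = arcsin(-0.11987335) = -6.884793°

-6.8848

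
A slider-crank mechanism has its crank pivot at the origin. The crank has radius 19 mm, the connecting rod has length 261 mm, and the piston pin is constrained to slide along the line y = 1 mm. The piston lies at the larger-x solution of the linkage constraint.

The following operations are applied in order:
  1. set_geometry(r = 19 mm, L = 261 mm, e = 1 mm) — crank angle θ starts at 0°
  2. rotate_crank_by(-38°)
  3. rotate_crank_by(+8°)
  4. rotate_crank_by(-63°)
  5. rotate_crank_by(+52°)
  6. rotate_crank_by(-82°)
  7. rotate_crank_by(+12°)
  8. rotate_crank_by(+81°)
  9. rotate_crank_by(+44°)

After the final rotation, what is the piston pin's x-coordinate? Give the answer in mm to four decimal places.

set_geometry: r = 19 mm, L = 261 mm, e = 1 mm; θ ← 0°
rotate_crank_by(-38°): θ ← 0° -38° = -38°
rotate_crank_by(+8°): θ ← -38° +8° = -30°
rotate_crank_by(-63°): θ ← -30° -63° = -93°
rotate_crank_by(+52°): θ ← -93° +52° = -41°
rotate_crank_by(-82°): θ ← -41° -82° = -123°
rotate_crank_by(+12°): θ ← -123° +12° = -111°
rotate_crank_by(+81°): θ ← -111° +81° = -30°
rotate_crank_by(+44°): θ ← -30° +44° = 14°
crank pin P = (r cos θ, r sin θ) = (18.435619, 4.596516)
h = r sin θ − e = 4.596516 − 1 = 3.596516
x = r cos θ + √(L² − h²) = 18.435619 + √(68121.0 − 12.9349) = 18.435619 + 260.975219 = 279.410838

279.4108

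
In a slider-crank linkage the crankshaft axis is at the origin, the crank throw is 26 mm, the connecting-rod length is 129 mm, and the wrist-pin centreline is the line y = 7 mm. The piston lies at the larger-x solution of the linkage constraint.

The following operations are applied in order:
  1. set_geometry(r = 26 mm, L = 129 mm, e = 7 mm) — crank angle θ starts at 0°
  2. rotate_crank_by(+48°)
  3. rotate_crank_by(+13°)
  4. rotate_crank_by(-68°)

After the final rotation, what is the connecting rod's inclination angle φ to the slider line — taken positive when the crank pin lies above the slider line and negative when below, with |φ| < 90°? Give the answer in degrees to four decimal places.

set_geometry: r = 26 mm, L = 129 mm, e = 7 mm; θ ← 0°
rotate_crank_by(+48°): θ ← 0° +48° = 48°
rotate_crank_by(+13°): θ ← 48° +13° = 61°
rotate_crank_by(-68°): θ ← 61° -68° = -7°
crank pin P = (r cos θ, r sin θ) = (25.806200, -3.168603)
h = r sin θ − e = -3.168603 − 7 = -10.168603
sin φ = h / L = -10.168603 / 129 = -0.07882638
φ = arcsin(-0.07882638) = -4.521109°

-4.5211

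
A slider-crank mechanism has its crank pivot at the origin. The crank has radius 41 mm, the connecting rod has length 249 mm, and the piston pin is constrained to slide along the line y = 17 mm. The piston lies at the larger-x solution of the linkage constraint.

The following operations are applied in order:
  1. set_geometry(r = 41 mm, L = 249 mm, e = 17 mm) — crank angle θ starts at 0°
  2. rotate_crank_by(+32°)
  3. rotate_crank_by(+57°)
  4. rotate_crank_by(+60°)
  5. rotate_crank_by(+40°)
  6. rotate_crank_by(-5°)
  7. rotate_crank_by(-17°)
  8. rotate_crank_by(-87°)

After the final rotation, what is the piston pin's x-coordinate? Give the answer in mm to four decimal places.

set_geometry: r = 41 mm, L = 249 mm, e = 17 mm; θ ← 0°
rotate_crank_by(+32°): θ ← 0° +32° = 32°
rotate_crank_by(+57°): θ ← 32° +57° = 89°
rotate_crank_by(+60°): θ ← 89° +60° = 149°
rotate_crank_by(+40°): θ ← 149° +40° = 189°
rotate_crank_by(-5°): θ ← 189° -5° = 184°
rotate_crank_by(-17°): θ ← 184° -17° = 167°
rotate_crank_by(-87°): θ ← 167° -87° = 80°
crank pin P = (r cos θ, r sin θ) = (7.119575, 40.377118)
h = r sin θ − e = 40.377118 − 17 = 23.377118
x = r cos θ + √(L² − h²) = 7.119575 + √(62001.0 − 546.4896) = 7.119575 + 247.900202 = 255.019778

255.0198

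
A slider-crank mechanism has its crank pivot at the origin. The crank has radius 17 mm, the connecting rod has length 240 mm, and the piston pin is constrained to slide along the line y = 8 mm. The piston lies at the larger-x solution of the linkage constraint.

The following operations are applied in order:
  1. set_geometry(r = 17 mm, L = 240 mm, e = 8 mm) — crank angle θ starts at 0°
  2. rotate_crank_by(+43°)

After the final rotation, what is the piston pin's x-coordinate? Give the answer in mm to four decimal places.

set_geometry: r = 17 mm, L = 240 mm, e = 8 mm; θ ← 0°
rotate_crank_by(+43°): θ ← 0° +43° = 43°
crank pin P = (r cos θ, r sin θ) = (12.433013, 11.593972)
h = r sin θ − e = 11.593972 − 8 = 3.593972
x = r cos θ + √(L² − h²) = 12.433013 + √(57600.0 − 12.9166) = 12.433013 + 239.973089 = 252.406102

252.4061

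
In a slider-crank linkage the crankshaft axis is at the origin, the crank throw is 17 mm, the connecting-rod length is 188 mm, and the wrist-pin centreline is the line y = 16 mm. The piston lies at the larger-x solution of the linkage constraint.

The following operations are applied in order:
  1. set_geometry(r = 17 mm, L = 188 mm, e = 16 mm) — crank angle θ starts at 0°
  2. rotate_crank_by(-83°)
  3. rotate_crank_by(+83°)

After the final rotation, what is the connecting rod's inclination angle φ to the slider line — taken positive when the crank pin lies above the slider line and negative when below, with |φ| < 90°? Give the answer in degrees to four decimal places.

set_geometry: r = 17 mm, L = 188 mm, e = 16 mm; θ ← 0°
rotate_crank_by(-83°): θ ← 0° -83° = -83°
rotate_crank_by(+83°): θ ← -83° +83° = 0°
crank pin P = (r cos θ, r sin θ) = (17.000000, 0.000000)
h = r sin θ − e = 0.000000 − 16 = -16.000000
sin φ = h / L = -16.000000 / 188 = -0.08510638
φ = arcsin(-0.08510638) = -4.882142°

-4.8821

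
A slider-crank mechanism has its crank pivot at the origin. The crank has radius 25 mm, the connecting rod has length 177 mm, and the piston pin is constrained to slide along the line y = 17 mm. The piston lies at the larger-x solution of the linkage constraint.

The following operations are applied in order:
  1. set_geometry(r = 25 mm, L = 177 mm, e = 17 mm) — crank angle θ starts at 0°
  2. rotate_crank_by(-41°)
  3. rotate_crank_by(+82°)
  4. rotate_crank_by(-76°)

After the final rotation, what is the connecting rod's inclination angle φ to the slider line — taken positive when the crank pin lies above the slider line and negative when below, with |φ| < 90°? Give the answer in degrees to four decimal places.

set_geometry: r = 25 mm, L = 177 mm, e = 17 mm; θ ← 0°
rotate_crank_by(-41°): θ ← 0° -41° = -41°
rotate_crank_by(+82°): θ ← -41° +82° = 41°
rotate_crank_by(-76°): θ ← 41° -76° = -35°
crank pin P = (r cos θ, r sin θ) = (20.478801, -14.339411)
h = r sin θ − e = -14.339411 − 17 = -31.339411
sin φ = h / L = -31.339411 / 177 = -0.17705882
φ = arcsin(-0.17705882) = -10.198491°

-10.1985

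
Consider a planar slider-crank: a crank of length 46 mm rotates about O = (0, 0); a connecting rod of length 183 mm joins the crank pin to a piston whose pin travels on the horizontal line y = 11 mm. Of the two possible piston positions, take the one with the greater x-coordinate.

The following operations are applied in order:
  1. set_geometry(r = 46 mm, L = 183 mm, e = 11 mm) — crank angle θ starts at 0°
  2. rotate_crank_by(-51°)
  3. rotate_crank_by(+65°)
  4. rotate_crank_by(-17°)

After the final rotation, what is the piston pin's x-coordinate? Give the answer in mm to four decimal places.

set_geometry: r = 46 mm, L = 183 mm, e = 11 mm; θ ← 0°
rotate_crank_by(-51°): θ ← 0° -51° = -51°
rotate_crank_by(+65°): θ ← -51° +65° = 14°
rotate_crank_by(-17°): θ ← 14° -17° = -3°
crank pin P = (r cos θ, r sin θ) = (45.936959, -2.407454)
h = r sin θ − e = -2.407454 − 11 = -13.407454
x = r cos θ + √(L² − h²) = 45.936959 + √(33489.0 − 179.7598) = 45.936959 + 182.508192 = 228.445151

228.4452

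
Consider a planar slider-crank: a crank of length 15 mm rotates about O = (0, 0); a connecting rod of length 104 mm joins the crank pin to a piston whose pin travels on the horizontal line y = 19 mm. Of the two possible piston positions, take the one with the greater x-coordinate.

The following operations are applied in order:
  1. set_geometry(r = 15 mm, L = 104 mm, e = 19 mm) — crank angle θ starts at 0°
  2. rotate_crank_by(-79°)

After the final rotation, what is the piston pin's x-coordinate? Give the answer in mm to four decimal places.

101.2423

set_geometry: r = 15 mm, L = 104 mm, e = 19 mm; θ ← 0°
rotate_crank_by(-79°): θ ← 0° -79° = -79°
crank pin P = (r cos θ, r sin θ) = (2.862135, -14.724408)
h = r sin θ − e = -14.724408 − 19 = -33.724408
x = r cos θ + √(L² − h²) = 2.862135 + √(10816.0 − 1137.3357) = 2.862135 + 98.380203 = 101.242338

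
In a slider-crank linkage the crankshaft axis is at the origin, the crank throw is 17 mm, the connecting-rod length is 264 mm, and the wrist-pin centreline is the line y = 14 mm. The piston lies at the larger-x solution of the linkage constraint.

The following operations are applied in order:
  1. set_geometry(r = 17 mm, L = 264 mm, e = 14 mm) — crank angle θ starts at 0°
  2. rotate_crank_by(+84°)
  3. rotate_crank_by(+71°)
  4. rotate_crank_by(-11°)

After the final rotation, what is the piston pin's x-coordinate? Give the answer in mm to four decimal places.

set_geometry: r = 17 mm, L = 264 mm, e = 14 mm; θ ← 0°
rotate_crank_by(+84°): θ ← 0° +84° = 84°
rotate_crank_by(+71°): θ ← 84° +71° = 155°
rotate_crank_by(-11°): θ ← 155° -11° = 144°
crank pin P = (r cos θ, r sin θ) = (-13.753289, 9.992349)
h = r sin θ − e = 9.992349 − 14 = -4.007651
x = r cos θ + √(L² − h²) = -13.753289 + √(69696.0 − 16.0613) = -13.753289 + 263.969579 = 250.216290

250.2163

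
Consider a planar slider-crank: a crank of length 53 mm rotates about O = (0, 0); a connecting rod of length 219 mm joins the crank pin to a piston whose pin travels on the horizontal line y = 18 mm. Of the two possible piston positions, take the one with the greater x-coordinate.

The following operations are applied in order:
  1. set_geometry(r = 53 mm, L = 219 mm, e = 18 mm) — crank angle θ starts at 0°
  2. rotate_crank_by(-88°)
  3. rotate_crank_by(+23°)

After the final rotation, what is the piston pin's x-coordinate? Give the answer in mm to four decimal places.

231.2060

set_geometry: r = 53 mm, L = 219 mm, e = 18 mm; θ ← 0°
rotate_crank_by(-88°): θ ← 0° -88° = -88°
rotate_crank_by(+23°): θ ← -88° +23° = -65°
crank pin P = (r cos θ, r sin θ) = (22.398768, -48.034313)
h = r sin θ − e = -48.034313 − 18 = -66.034313
x = r cos θ + √(L² − h²) = 22.398768 + √(47961.0 − 4360.5305) = 22.398768 + 208.807255 = 231.206022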